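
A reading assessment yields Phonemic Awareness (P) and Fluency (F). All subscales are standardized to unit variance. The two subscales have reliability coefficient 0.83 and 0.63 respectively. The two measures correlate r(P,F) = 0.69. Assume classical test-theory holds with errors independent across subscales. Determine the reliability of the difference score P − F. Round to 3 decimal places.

0.129

Var(P−F) = 1 + 1 − 2·0.69 = 2 − 1.38 = 0.62.
Because errors are independent across components, Cov(Tᵢ,Tⱼ) = Cov(Xᵢ,Xⱼ); the off-diagonal part of the true-score variance is the same as above.
True-score variance = [0.83 + 0.63] − 1.38 = 1.46 − 1.38 = 0.08.
Reliability = 0.08 / 0.62 = 0.129.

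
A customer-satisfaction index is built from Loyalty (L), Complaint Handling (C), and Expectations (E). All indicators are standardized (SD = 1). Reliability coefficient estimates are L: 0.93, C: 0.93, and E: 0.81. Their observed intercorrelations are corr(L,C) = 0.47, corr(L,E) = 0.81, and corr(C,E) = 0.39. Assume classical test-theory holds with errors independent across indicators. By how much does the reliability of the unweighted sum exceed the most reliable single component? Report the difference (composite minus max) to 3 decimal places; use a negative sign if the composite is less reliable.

0.018

Var(sum) = 3 + 3.34 = 6.34; true-score variance = 2.67 + 3.34 = 6.01; composite reliability = 0.9479.
Max component reliability = 0.9300.
Difference = 0.9479 − 0.9300 = 0.018.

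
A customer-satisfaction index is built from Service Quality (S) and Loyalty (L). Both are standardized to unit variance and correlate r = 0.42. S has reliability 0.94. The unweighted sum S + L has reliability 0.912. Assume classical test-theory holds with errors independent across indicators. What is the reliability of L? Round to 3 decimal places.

0.810

Var(S+L) = 2 + 2·0.42 = 2.840.
True-score variance = ρ_S + ρ_L + 2·0.42, so 0.912 = (0.94 + ρ_L + 0.84) / 2.840.
ρ_L = 0.912·2.840 − 0.94 − 0.84 = 0.810.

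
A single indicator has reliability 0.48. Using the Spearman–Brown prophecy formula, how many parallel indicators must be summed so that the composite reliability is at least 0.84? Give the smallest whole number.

k ≥ ρ*(1−ρ₁)/(ρ₁(1−ρ*)) = 0.84·0.52 / (0.48·0.16) = 5.688.
Smallest integer k = 6.

6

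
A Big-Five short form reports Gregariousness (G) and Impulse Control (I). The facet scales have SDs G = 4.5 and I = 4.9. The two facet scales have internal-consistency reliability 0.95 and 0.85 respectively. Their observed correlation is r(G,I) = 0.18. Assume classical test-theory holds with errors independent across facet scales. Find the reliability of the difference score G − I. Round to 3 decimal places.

0.873

Var(G−I) = 4.5² + 4.9² − 2·4.5·4.9·0.18 = 44.26 − 7.938 = 36.322.
Because errors are independent across components, Cov(Tᵢ,Tⱼ) = Cov(Xᵢ,Xⱼ); the off-diagonal part of the true-score variance is the same as above.
True-score variance = [4.5²·0.95 + 4.9²·0.85] − 7.938 = 39.646 − 7.938 = 31.708.
Reliability = 31.708 / 36.322 = 0.873.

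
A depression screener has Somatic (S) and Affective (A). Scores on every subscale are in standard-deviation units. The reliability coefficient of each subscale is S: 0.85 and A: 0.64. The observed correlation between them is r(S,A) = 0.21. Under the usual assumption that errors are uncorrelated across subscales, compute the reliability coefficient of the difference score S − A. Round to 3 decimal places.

0.677

Var(S−A) = 1 + 1 − 2·0.21 = 2 − 0.42 = 1.58.
With uncorrelated errors the cross-covariances are all true-score covariance, so they carry over unchanged; only the diagonal terms shrink to ρᵢσᵢ².
True-score variance = [0.85 + 0.64] − 0.42 = 1.49 − 0.42 = 1.07.
Reliability = 1.07 / 1.58 = 0.677.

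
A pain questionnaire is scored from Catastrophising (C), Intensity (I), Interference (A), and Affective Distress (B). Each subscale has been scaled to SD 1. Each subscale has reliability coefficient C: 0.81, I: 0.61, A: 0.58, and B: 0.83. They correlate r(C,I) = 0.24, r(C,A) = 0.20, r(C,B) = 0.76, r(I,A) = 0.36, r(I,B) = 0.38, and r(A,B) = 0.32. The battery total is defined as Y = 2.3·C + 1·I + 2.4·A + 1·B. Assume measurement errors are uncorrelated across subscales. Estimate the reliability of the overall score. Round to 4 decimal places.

Var(Y) = 2.3² + 1 + 2.4² + 1 + 2·[2.3·0.24 + 5.52·0.20 + 2.3·0.76 + 2.4·0.36 + 0.38 + 2.4·0.32] = 13.05 + 10.832 = 23.882.
Because errors are independent across components, Cov(Tᵢ,Tⱼ) = Cov(Xᵢ,Xⱼ); the off-diagonal part of the true-score variance is the same as above.
True-score variance = [2.3²·0.81 + 0.61 + 2.4²·0.58 + 0.83] + 10.832 = 9.0657 + 10.832 = 19.8977.
Reliability = 19.8977 / 23.882 = 0.8332.

0.8332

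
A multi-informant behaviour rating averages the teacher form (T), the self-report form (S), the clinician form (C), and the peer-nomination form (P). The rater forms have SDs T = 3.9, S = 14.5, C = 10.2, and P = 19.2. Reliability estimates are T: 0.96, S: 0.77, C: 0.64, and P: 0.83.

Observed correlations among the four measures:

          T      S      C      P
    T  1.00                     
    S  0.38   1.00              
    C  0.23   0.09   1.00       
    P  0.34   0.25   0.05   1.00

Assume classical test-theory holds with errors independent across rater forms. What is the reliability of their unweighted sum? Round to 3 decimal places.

0.850

Var(T+S+C+P) = 3.9² + 14.5² + 10.2² + 19.2² + 2·[3.9·14.5·0.38 + 3.9·10.2·0.23 + 3.9·19.2·0.34 + 14.5·10.2·0.09 + 14.5·19.2·0.25 + 10.2·19.2·0.05] = 698.14 + 297.601 = 995.741.
Under uncorrelated errors the observed covariances equal the true-score covariances, so only the own-variance terms attenuate.
True-score variance = [3.9²·0.96 + 14.5²·0.77 + 10.2²·0.64 + 19.2²·0.83] + 297.601 = 549.051 + 297.601 = 846.652.
Reliability = 846.652 / 995.741 = 0.850.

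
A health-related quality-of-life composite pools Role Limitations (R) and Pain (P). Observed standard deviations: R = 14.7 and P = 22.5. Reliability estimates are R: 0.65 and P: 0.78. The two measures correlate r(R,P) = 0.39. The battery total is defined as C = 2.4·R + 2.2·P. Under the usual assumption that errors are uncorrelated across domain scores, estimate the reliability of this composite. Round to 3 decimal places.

Var(C) = 2.4²·14.7² + 2.2²·22.5² + 2·[5.28·14.7·22.5·0.39] = 3694.93 + 1362.16 = 5057.09.
Because errors are independent across components, Cov(Tᵢ,Tⱼ) = Cov(Xᵢ,Xⱼ); the off-diagonal part of the true-score variance is the same as above.
True-score variance = [2.4²·14.7²·0.65 + 2.2²·22.5²·0.78] + 1362.16 = 2720.24 + 1362.16 = 4082.4.
Reliability = 4082.4 / 5057.09 = 0.807.

0.807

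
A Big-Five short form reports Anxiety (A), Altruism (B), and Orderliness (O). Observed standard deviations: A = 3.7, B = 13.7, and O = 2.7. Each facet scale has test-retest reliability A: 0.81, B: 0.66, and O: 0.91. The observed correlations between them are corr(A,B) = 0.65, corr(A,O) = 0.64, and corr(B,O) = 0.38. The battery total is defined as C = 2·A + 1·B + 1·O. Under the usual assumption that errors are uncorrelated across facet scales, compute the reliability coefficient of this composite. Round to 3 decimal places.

Var(C) = 2²·3.7² + 13.7² + 2.7² + 2·[2·3.7·13.7·0.65 + 2·3.7·2.7·0.64 + 13.7·2.7·0.38] = 249.74 + 185.481 = 435.221.
With uncorrelated errors the cross-covariances are all true-score covariance, so they carry over unchanged; only the diagonal terms shrink to ρᵢσᵢ².
True-score variance = [2²·3.7²·0.81 + 13.7²·0.66 + 2.7²·0.91] + 185.481 = 174.865 + 185.481 = 360.346.
Reliability = 360.346 / 435.221 = 0.828.

0.828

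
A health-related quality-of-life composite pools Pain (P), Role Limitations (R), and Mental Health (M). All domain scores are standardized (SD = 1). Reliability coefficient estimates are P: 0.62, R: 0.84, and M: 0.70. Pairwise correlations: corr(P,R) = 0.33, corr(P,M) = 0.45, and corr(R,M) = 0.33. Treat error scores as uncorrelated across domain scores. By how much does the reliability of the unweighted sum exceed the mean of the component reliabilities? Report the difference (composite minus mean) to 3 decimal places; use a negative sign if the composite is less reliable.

0.119

Var(sum) = 3 + 2.22 = 5.22; true-score variance = 2.16 + 2.22 = 4.38; composite reliability = 0.8391.
Mean component reliability = 0.7200.
Difference = 0.8391 − 0.7200 = 0.119.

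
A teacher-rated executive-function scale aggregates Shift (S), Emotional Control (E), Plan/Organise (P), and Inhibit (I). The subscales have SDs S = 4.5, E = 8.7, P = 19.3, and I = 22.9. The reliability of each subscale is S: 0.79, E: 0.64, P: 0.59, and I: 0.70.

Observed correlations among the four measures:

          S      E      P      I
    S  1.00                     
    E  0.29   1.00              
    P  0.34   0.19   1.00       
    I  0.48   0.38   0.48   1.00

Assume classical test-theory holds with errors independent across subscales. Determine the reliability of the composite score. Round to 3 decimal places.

0.812

Var(S+E+P+I) = 4.5² + 8.7² + 19.3² + 22.9² + 2·[4.5·8.7·0.29 + 4.5·19.3·0.34 + 4.5·22.9·0.48 + 8.7·19.3·0.19 + 8.7·22.9·0.38 + 19.3·22.9·0.48] = 992.84 + 820.205 = 1813.04.
Under uncorrelated errors the observed covariances equal the true-score covariances, so only the own-variance terms attenuate.
True-score variance = [4.5²·0.79 + 8.7²·0.64 + 19.3²·0.59 + 22.9²·0.70] + 820.205 = 651.295 + 820.205 = 1471.5.
Reliability = 1471.5 / 1813.04 = 0.812.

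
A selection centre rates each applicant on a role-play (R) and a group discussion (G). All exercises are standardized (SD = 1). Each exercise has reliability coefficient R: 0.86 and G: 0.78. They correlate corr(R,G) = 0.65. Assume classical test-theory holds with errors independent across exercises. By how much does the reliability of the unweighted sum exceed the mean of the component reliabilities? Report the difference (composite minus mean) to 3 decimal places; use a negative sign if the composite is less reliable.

0.071

Var(sum) = 2 + 1.3 = 3.3; true-score variance = 1.64 + 1.3 = 2.94; composite reliability = 0.8909.
Mean component reliability = 0.8200.
Difference = 0.8909 − 0.8200 = 0.071.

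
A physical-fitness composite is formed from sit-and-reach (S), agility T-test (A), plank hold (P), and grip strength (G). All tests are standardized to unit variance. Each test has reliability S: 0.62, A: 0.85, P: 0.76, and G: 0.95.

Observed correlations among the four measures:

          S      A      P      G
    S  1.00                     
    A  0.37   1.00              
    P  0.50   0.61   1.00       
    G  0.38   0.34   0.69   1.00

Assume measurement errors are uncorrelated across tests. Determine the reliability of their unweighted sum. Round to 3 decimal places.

Var(S+A+P+G) = 4 + 2·[0.37 + 0.50 + 0.38 + 0.61 + 0.34 + 0.69] = 4 + 5.78 = 9.78.
Under uncorrelated errors the observed covariances equal the true-score covariances, so only the own-variance terms attenuate.
True-score variance = [0.62 + 0.85 + 0.76 + 0.95] + 5.78 = 3.18 + 5.78 = 8.96.
Reliability = 8.96 / 9.78 = 0.916.

0.916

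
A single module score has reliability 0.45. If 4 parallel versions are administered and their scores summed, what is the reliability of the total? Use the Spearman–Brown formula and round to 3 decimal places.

ρ_k = kρ / (1 + (k−1)ρ) = 4·0.45 / (1 + 3·0.45) = 1.800 / 2.350 = 0.766.

0.766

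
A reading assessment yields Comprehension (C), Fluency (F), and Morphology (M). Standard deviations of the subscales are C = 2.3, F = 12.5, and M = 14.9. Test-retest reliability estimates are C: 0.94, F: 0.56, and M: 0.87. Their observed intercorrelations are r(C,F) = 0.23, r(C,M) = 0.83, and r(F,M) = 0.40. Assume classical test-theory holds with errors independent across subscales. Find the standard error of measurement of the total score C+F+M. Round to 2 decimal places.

9.90

Var(total) = 383.55 + 219.113 = 602.663.
True-score variance = 285.621 + 219.113 = 504.735, so reliability = 0.8375.
Error variance = 602.663 − 504.735 = 97.9287; SEM = √97.9287 = 9.90.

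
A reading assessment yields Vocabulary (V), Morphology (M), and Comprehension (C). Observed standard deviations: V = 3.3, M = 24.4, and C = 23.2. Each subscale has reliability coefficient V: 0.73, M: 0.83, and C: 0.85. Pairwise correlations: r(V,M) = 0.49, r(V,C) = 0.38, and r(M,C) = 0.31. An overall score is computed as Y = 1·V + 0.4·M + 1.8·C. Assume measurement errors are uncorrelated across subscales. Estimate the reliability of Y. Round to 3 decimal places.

0.875

Var(Y) = 3.3² + 0.4²·24.4² + 1.8²·23.2² + 2·[0.4·3.3·24.4·0.49 + 1.8·3.3·23.2·0.38 + 0.72·24.4·23.2·0.31] = 1850.05 + 388.996 = 2239.04.
With uncorrelated errors the cross-covariances are all true-score covariance, so they carry over unchanged; only the diagonal terms shrink to ρᵢσᵢ².
True-score variance = [3.3²·0.73 + 0.4²·24.4²·0.83 + 1.8²·23.2²·0.85] + 388.996 = 1569.33 + 388.996 = 1958.32.
Reliability = 1958.32 / 2239.04 = 0.875.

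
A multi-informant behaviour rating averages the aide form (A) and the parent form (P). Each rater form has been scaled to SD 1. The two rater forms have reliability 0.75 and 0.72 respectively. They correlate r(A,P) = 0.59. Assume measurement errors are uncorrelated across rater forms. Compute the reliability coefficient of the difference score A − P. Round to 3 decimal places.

Var(A−P) = 1 + 1 − 2·0.59 = 2 − 1.18 = 0.82.
Under uncorrelated errors the observed covariances equal the true-score covariances, so only the own-variance terms attenuate.
True-score variance = [0.75 + 0.72] − 1.18 = 1.47 − 1.18 = 0.29.
Reliability = 0.29 / 0.82 = 0.354.

0.354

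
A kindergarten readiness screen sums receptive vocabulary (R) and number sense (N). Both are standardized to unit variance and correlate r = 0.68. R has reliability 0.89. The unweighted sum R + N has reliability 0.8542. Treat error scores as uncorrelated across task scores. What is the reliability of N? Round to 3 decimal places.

Var(R+N) = 2 + 2·0.68 = 3.360.
True-score variance = ρ_R + ρ_N + 2·0.68, so 0.8542 = (0.89 + ρ_N + 1.36) / 3.360.
ρ_N = 0.8542·3.360 − 0.89 − 1.36 = 0.620.

0.620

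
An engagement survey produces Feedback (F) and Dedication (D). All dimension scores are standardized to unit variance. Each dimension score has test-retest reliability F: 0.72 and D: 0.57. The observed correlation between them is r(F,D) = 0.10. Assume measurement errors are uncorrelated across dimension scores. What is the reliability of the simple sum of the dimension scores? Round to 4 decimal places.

0.6773

Var(F+D) = 2 + 2·[0.10] = 2 + 0.2 = 2.2.
Because errors are independent across components, Cov(Tᵢ,Tⱼ) = Cov(Xᵢ,Xⱼ); the off-diagonal part of the true-score variance is the same as above.
True-score variance = [0.72 + 0.57] + 0.2 = 1.29 + 0.2 = 1.49.
Reliability = 1.49 / 2.2 = 0.6773.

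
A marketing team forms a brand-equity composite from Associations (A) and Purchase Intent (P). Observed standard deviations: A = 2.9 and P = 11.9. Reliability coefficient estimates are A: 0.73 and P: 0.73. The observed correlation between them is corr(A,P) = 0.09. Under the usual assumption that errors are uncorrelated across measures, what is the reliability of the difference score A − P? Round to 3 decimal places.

Var(A−P) = 2.9² + 11.9² − 2·2.9·11.9·0.09 = 150.02 − 6.2118 = 143.808.
Under uncorrelated errors the observed covariances equal the true-score covariances, so only the own-variance terms attenuate.
True-score variance = [2.9²·0.73 + 11.9²·0.73] − 6.2118 = 109.515 − 6.2118 = 103.303.
Reliability = 103.303 / 143.808 = 0.718.

0.718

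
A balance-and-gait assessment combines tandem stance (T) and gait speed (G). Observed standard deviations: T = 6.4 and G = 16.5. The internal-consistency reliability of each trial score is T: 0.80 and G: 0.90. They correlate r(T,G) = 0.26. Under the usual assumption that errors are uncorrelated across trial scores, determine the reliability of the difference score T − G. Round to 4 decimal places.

0.8629

Var(T−G) = 6.4² + 16.5² − 2·6.4·16.5·0.26 = 313.21 − 54.912 = 258.298.
With uncorrelated errors the cross-covariances are all true-score covariance, so they carry over unchanged; only the diagonal terms shrink to ρᵢσᵢ².
True-score variance = [6.4²·0.80 + 16.5²·0.90] − 54.912 = 277.793 − 54.912 = 222.881.
Reliability = 222.881 / 258.298 = 0.8629.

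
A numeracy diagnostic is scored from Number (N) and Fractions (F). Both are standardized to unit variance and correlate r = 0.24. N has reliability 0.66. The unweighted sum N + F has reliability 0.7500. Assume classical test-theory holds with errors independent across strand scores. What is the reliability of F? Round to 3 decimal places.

0.720

Var(N+F) = 2 + 2·0.24 = 2.480.
True-score variance = ρ_N + ρ_F + 2·0.24, so 0.7500 = (0.66 + ρ_F + 0.48) / 2.480.
ρ_F = 0.7500·2.480 − 0.66 − 0.48 = 0.720.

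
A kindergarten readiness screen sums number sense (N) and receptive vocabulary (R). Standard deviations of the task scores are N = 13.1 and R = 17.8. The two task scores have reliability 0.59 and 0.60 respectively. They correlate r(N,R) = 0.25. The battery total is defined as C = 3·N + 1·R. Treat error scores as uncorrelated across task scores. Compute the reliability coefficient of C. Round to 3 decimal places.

Var(C) = 3²·13.1² + 17.8² + 2·[3·13.1·17.8·0.25] = 1861.33 + 349.77 = 2211.1.
With uncorrelated errors the cross-covariances are all true-score covariance, so they carry over unchanged; only the diagonal terms shrink to ρᵢσᵢ².
True-score variance = [3²·13.1²·0.59 + 17.8²·0.60] + 349.77 = 1101.35 + 349.77 = 1451.12.
Reliability = 1451.12 / 2211.1 = 0.656.

0.656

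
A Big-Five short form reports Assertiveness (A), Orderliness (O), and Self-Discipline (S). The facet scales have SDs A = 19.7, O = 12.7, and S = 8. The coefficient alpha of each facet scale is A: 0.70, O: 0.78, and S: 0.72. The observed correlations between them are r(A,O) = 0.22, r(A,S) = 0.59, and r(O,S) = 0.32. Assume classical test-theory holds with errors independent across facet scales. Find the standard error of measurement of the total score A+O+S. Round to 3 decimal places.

13.032

Var(total) = 613.38 + 361.076 = 974.456.
True-score variance = 443.549 + 361.076 = 804.625, so reliability = 0.8257.
Error variance = 974.456 − 804.625 = 169.831; SEM = √169.831 = 13.032.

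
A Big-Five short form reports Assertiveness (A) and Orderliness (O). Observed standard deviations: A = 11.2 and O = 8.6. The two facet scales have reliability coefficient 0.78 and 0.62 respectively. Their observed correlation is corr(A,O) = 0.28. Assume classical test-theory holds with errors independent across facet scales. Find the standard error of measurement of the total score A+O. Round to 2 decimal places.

7.46

Var(total) = 199.4 + 53.9392 = 253.339.
True-score variance = 143.698 + 53.9392 = 197.638, so reliability = 0.7801.
Error variance = 253.339 − 197.638 = 55.7016; SEM = √55.7016 = 7.46.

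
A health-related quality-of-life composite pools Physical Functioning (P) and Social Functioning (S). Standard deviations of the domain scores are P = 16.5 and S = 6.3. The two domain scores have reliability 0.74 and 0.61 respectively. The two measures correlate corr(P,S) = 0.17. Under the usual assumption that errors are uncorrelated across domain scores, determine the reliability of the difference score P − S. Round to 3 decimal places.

Var(P−S) = 16.5² + 6.3² − 2·16.5·6.3·0.17 = 311.94 − 35.343 = 276.597.
Because errors are independent across components, Cov(Tᵢ,Tⱼ) = Cov(Xᵢ,Xⱼ); the off-diagonal part of the true-score variance is the same as above.
True-score variance = [16.5²·0.74 + 6.3²·0.61] − 35.343 = 225.676 − 35.343 = 190.333.
Reliability = 190.333 / 276.597 = 0.688.

0.688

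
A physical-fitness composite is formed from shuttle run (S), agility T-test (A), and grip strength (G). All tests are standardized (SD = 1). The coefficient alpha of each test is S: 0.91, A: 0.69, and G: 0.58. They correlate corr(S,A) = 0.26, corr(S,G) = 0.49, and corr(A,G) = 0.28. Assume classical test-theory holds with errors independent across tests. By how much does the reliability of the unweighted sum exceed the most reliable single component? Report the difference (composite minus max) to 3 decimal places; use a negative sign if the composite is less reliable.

Var(sum) = 3 + 2.06 = 5.06; true-score variance = 2.18 + 2.06 = 4.24; composite reliability = 0.8379.
Max component reliability = 0.9100.
Difference = 0.8379 − 0.9100 = -0.072.

-0.072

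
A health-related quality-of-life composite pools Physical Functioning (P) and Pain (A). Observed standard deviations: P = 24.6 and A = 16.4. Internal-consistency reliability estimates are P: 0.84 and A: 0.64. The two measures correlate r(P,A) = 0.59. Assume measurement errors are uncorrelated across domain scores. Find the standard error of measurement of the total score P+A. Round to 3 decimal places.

13.916

Var(total) = 874.12 + 476.059 = 1350.18.
True-score variance = 680.469 + 476.059 = 1156.53, so reliability = 0.8566.
Error variance = 1350.18 − 1156.53 = 193.651; SEM = √193.651 = 13.916.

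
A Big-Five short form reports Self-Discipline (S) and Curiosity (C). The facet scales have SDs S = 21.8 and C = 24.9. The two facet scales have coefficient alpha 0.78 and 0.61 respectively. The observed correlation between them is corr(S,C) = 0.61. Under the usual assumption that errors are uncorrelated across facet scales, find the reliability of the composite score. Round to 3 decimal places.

Var(S+C) = 21.8² + 24.9² + 2·[21.8·24.9·0.61] = 1095.25 + 662.24 = 1757.49.
Under uncorrelated errors the observed covariances equal the true-score covariances, so only the own-variance terms attenuate.
True-score variance = [21.8²·0.78 + 24.9²·0.61] + 662.24 = 748.893 + 662.24 = 1411.13.
Reliability = 1411.13 / 1757.49 = 0.803.

0.803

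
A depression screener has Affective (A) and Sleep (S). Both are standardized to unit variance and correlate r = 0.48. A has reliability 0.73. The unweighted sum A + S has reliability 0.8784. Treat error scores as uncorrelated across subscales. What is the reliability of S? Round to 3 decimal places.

Var(A+S) = 2 + 2·0.48 = 2.960.
True-score variance = ρ_A + ρ_S + 2·0.48, so 0.8784 = (0.73 + ρ_S + 0.96) / 2.960.
ρ_S = 0.8784·2.960 − 0.73 − 0.96 = 0.910.

0.910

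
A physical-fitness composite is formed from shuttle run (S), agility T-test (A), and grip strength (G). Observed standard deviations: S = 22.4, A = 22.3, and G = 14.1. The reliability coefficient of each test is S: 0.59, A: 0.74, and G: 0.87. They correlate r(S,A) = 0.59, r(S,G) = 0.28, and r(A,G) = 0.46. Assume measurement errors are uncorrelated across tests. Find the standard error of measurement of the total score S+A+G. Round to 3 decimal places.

Var(total) = 1197.86 + 1055.58 = 2253.44.
True-score variance = 836.998 + 1055.58 = 1892.58, so reliability = 0.8399.
Error variance = 2253.44 − 1892.58 = 360.862; SEM = √360.862 = 18.996.

18.996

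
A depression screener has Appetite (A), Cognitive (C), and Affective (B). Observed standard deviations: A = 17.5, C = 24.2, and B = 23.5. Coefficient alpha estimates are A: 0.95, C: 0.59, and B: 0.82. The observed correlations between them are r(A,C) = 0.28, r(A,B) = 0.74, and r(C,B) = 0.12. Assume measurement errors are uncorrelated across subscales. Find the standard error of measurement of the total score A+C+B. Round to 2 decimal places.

Var(total) = 1444.14 + 982.298 = 2426.44.
True-score variance = 1089.31 + 982.298 = 2071.61, so reliability = 0.8538.
Error variance = 2426.44 − 2071.61 = 354.83; SEM = √354.83 = 18.84.

18.84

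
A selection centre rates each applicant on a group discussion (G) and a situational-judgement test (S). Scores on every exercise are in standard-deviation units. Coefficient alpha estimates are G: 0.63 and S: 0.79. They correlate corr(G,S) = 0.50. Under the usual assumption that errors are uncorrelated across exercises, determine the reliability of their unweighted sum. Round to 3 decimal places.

0.807

Var(G+S) = 2 + 2·[0.50] = 2 + 1 = 3.
Because errors are independent across components, Cov(Tᵢ,Tⱼ) = Cov(Xᵢ,Xⱼ); the off-diagonal part of the true-score variance is the same as above.
True-score variance = [0.63 + 0.79] + 1 = 1.42 + 1 = 2.42.
Reliability = 2.42 / 3 = 0.807.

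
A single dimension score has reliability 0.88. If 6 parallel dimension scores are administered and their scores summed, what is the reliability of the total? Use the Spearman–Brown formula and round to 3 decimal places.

0.978

ρ_k = kρ / (1 + (k−1)ρ) = 6·0.88 / (1 + 5·0.88) = 5.280 / 5.400 = 0.978.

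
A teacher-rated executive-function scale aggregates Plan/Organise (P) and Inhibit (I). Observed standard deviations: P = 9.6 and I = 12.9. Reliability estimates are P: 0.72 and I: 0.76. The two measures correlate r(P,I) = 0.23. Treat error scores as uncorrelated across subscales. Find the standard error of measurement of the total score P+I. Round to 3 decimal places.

8.108

Var(total) = 258.57 + 56.9664 = 315.536.
True-score variance = 192.827 + 56.9664 = 249.793, so reliability = 0.7916.
Error variance = 315.536 − 249.793 = 65.7432; SEM = √65.7432 = 8.108.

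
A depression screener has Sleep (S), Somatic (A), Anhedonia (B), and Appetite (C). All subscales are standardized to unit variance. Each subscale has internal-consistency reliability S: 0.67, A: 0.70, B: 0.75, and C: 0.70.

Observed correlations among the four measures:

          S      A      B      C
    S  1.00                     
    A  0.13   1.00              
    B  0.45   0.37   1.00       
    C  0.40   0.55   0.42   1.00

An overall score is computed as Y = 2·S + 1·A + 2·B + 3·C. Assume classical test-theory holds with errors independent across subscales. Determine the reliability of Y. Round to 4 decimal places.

Var(Y) = 2² + 1 + 2² + 3² + 2·[2·0.13 + 4·0.45 + 6·0.40 + 2·0.37 + 3·0.55 + 6·0.42] = 18 + 18.74 = 36.74.
Because errors are independent across components, Cov(Tᵢ,Tⱼ) = Cov(Xᵢ,Xⱼ); the off-diagonal part of the true-score variance is the same as above.
True-score variance = [2²·0.67 + 0.70 + 2²·0.75 + 3²·0.70] + 18.74 = 12.68 + 18.74 = 31.42.
Reliability = 31.42 / 36.74 = 0.8552.

0.8552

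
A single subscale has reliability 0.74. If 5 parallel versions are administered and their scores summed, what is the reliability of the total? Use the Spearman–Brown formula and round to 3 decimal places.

0.934

ρ_k = kρ / (1 + (k−1)ρ) = 5·0.74 / (1 + 4·0.74) = 3.700 / 3.960 = 0.934.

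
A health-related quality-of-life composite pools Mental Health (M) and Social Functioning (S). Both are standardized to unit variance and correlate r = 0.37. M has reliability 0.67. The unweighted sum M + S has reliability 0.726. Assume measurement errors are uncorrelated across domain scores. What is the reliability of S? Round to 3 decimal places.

0.579

Var(M+S) = 2 + 2·0.37 = 2.740.
True-score variance = ρ_M + ρ_S + 2·0.37, so 0.726 = (0.67 + ρ_S + 0.74) / 2.740.
ρ_S = 0.726·2.740 − 0.67 − 0.74 = 0.579.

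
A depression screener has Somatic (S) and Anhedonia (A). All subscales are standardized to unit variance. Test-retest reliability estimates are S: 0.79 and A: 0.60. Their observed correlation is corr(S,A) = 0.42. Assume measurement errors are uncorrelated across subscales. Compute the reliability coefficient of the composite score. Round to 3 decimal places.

Var(S+A) = 2 + 2·[0.42] = 2 + 0.84 = 2.84.
Under uncorrelated errors the observed covariances equal the true-score covariances, so only the own-variance terms attenuate.
True-score variance = [0.79 + 0.60] + 0.84 = 1.39 + 0.84 = 2.23.
Reliability = 2.23 / 2.84 = 0.785.

0.785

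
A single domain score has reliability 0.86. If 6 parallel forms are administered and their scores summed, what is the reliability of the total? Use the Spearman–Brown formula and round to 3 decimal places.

ρ_k = kρ / (1 + (k−1)ρ) = 6·0.86 / (1 + 5·0.86) = 5.160 / 5.300 = 0.974.

0.974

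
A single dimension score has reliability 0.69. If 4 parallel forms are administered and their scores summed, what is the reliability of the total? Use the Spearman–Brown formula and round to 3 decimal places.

0.899

ρ_k = kρ / (1 + (k−1)ρ) = 4·0.69 / (1 + 3·0.69) = 2.760 / 3.070 = 0.899.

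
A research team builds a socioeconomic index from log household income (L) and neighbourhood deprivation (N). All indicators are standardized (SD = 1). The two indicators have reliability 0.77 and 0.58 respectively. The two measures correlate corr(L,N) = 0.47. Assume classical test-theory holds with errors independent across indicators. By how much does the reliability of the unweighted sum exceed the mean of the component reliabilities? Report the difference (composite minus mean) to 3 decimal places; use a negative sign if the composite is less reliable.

Var(sum) = 2 + 0.94 = 2.94; true-score variance = 1.35 + 0.94 = 2.29; composite reliability = 0.7789.
Mean component reliability = 0.6750.
Difference = 0.7789 − 0.6750 = 0.104.

0.104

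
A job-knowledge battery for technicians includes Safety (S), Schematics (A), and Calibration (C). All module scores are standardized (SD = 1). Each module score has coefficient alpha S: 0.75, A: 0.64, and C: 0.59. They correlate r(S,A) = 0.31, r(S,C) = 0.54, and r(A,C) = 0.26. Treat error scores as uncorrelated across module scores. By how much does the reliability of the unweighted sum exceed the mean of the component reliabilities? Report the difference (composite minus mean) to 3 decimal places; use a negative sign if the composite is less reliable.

0.145

Var(sum) = 3 + 2.22 = 5.22; true-score variance = 1.98 + 2.22 = 4.2; composite reliability = 0.8046.
Mean component reliability = 0.6600.
Difference = 0.8046 − 0.6600 = 0.145.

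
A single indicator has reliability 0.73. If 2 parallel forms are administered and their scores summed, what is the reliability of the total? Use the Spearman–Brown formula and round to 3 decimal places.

ρ_k = kρ / (1 + (k−1)ρ) = 2·0.73 / (1 + 1·0.73) = 1.460 / 1.730 = 0.844.

0.844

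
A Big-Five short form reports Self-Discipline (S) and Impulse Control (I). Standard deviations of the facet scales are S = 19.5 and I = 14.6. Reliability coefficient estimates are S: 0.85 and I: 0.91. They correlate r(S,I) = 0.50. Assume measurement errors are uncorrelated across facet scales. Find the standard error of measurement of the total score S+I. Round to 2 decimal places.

Var(total) = 593.41 + 284.7 = 878.11.
True-score variance = 517.188 + 284.7 = 801.888, so reliability = 0.9132.
Error variance = 878.11 − 801.888 = 76.2219; SEM = √76.2219 = 8.73.

8.73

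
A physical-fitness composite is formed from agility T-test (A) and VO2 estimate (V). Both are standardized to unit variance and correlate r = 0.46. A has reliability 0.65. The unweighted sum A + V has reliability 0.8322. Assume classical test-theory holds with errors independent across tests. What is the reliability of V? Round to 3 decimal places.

0.860

Var(A+V) = 2 + 2·0.46 = 2.920.
True-score variance = ρ_A + ρ_V + 2·0.46, so 0.8322 = (0.65 + ρ_V + 0.92) / 2.920.
ρ_V = 0.8322·2.920 − 0.65 − 0.92 = 0.860.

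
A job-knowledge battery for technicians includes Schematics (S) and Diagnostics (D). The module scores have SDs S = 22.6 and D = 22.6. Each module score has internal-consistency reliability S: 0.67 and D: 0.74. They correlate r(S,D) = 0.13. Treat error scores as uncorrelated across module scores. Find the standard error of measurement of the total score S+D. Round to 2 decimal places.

17.36

Var(total) = 1021.52 + 132.798 = 1154.32.
True-score variance = 720.172 + 132.798 = 852.969, so reliability = 0.7389.
Error variance = 1154.32 − 852.969 = 301.348; SEM = √301.348 = 17.36.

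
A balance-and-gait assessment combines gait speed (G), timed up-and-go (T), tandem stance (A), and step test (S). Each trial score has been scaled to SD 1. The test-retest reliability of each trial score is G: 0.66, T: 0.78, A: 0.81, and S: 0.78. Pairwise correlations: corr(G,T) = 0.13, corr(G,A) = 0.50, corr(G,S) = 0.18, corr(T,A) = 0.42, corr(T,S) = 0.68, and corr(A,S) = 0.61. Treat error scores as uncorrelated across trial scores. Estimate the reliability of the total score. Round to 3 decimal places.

0.893

Var(G+T+A+S) = 4 + 2·[0.13 + 0.50 + 0.18 + 0.42 + 0.68 + 0.61] = 4 + 5.04 = 9.04.
With uncorrelated errors the cross-covariances are all true-score covariance, so they carry over unchanged; only the diagonal terms shrink to ρᵢσᵢ².
True-score variance = [0.66 + 0.78 + 0.81 + 0.78] + 5.04 = 3.03 + 5.04 = 8.07.
Reliability = 8.07 / 9.04 = 0.893.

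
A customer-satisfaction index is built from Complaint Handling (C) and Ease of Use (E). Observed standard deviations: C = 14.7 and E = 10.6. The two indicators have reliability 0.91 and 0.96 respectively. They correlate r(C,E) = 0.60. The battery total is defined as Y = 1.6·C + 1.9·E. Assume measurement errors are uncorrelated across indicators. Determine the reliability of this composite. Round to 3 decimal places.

Var(Y) = 1.6²·14.7² + 1.9²·10.6² + 2·[3.04·14.7·10.6·0.60] = 958.81 + 568.431 = 1527.24.
With uncorrelated errors the cross-covariances are all true-score covariance, so they carry over unchanged; only the diagonal terms shrink to ρᵢσᵢ².
True-score variance = [1.6²·14.7²·0.91 + 1.9²·10.6²·0.96] + 568.431 = 892.798 + 568.431 = 1461.23.
Reliability = 1461.23 / 1527.24 = 0.957.

0.957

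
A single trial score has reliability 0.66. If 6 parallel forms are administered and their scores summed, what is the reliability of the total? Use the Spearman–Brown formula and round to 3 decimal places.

ρ_k = kρ / (1 + (k−1)ρ) = 6·0.66 / (1 + 5·0.66) = 3.960 / 4.300 = 0.921.

0.921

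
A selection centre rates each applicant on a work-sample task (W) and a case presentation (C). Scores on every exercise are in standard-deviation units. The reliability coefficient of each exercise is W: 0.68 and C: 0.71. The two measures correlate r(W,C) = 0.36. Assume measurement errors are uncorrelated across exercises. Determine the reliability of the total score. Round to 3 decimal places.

Var(W+C) = 2 + 2·[0.36] = 2 + 0.72 = 2.72.
With uncorrelated errors the cross-covariances are all true-score covariance, so they carry over unchanged; only the diagonal terms shrink to ρᵢσᵢ².
True-score variance = [0.68 + 0.71] + 0.72 = 1.39 + 0.72 = 2.11.
Reliability = 2.11 / 2.72 = 0.776.

0.776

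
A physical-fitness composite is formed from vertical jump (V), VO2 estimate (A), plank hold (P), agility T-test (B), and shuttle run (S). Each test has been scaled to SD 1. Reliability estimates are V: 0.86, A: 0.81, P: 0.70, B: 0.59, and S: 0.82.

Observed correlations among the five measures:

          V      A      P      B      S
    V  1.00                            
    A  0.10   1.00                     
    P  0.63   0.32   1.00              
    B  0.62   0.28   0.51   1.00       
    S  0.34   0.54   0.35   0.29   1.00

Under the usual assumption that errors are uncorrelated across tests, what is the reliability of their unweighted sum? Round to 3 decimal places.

0.906

Var(V+A+P+B+S) = 5 + 2·[0.10 + 0.63 + 0.62 + 0.34 + 0.32 + 0.28 + 0.54 + 0.51 + 0.35 + 0.29] = 5 + 7.96 = 12.96.
Because errors are independent across components, Cov(Tᵢ,Tⱼ) = Cov(Xᵢ,Xⱼ); the off-diagonal part of the true-score variance is the same as above.
True-score variance = [0.86 + 0.81 + 0.70 + 0.59 + 0.82] + 7.96 = 3.78 + 7.96 = 11.74.
Reliability = 11.74 / 12.96 = 0.906.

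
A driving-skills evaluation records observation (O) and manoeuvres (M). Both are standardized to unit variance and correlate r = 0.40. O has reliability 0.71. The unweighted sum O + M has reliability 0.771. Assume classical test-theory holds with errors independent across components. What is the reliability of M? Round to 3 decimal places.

Var(O+M) = 2 + 2·0.40 = 2.800.
True-score variance = ρ_O + ρ_M + 2·0.40, so 0.771 = (0.71 + ρ_M + 0.80) / 2.800.
ρ_M = 0.771·2.800 − 0.71 − 0.80 = 0.649.

0.649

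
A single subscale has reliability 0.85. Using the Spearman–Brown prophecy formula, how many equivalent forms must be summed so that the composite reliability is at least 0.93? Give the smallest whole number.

3

k ≥ ρ*(1−ρ₁)/(ρ₁(1−ρ*)) = 0.93·0.15 / (0.85·0.07) = 2.345.
Smallest integer k = 3.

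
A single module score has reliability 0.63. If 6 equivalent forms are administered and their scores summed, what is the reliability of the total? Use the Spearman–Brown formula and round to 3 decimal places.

ρ_k = kρ / (1 + (k−1)ρ) = 6·0.63 / (1 + 5·0.63) = 3.780 / 4.150 = 0.911.

0.911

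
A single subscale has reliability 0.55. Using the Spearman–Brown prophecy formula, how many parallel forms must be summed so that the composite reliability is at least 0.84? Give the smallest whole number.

5

k ≥ ρ*(1−ρ₁)/(ρ₁(1−ρ*)) = 0.84·0.45 / (0.55·0.16) = 4.295.
Smallest integer k = 5.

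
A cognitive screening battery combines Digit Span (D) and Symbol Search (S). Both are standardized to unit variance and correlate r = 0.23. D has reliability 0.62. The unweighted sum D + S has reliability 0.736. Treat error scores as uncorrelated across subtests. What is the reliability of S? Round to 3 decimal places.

Var(D+S) = 2 + 2·0.23 = 2.460.
True-score variance = ρ_D + ρ_S + 2·0.23, so 0.736 = (0.62 + ρ_S + 0.46) / 2.460.
ρ_S = 0.736·2.460 − 0.62 − 0.46 = 0.731.

0.731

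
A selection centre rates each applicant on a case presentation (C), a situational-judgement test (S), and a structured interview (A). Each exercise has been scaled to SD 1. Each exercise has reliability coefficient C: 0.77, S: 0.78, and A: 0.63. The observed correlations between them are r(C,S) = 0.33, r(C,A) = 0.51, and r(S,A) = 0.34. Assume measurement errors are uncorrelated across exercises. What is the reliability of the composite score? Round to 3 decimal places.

0.847

Var(C+S+A) = 3 + 2·[0.33 + 0.51 + 0.34] = 3 + 2.36 = 5.36.
With uncorrelated errors the cross-covariances are all true-score covariance, so they carry over unchanged; only the diagonal terms shrink to ρᵢσᵢ².
True-score variance = [0.77 + 0.78 + 0.63] + 2.36 = 2.18 + 2.36 = 4.54.
Reliability = 4.54 / 5.36 = 0.847.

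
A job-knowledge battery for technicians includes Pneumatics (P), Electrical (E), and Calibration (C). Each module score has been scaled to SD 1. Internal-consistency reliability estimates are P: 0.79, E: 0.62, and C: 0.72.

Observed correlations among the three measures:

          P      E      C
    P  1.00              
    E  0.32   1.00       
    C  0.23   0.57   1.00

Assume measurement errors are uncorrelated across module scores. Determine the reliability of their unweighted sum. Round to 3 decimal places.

Var(P+E+C) = 3 + 2·[0.32 + 0.23 + 0.57] = 3 + 2.24 = 5.24.
With uncorrelated errors the cross-covariances are all true-score covariance, so they carry over unchanged; only the diagonal terms shrink to ρᵢσᵢ².
True-score variance = [0.79 + 0.62 + 0.72] + 2.24 = 2.13 + 2.24 = 4.37.
Reliability = 4.37 / 5.24 = 0.834.

0.834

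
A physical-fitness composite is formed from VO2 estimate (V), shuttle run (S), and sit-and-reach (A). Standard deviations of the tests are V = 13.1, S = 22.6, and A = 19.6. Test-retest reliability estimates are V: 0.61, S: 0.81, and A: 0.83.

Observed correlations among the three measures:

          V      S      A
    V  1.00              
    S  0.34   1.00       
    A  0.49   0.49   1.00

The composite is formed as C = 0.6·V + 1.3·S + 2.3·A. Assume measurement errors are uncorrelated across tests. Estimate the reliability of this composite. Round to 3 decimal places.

0.888

Var(C) = 0.6²·13.1² + 1.3²·22.6² + 2.3²·19.6² + 2·[0.78·13.1·22.6·0.34 + 1.38·13.1·19.6·0.49 + 2.99·22.6·19.6·0.49] = 2957.17 + 1802.23 = 4759.4.
Because errors are independent across components, Cov(Tᵢ,Tⱼ) = Cov(Xᵢ,Xⱼ); the off-diagonal part of the true-score variance is the same as above.
True-score variance = [0.6²·13.1²·0.61 + 1.3²·22.6²·0.81 + 2.3²·19.6²·0.83] + 1802.23 = 2423.6 + 1802.23 = 4225.83.
Reliability = 4225.83 / 4759.4 = 0.888.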